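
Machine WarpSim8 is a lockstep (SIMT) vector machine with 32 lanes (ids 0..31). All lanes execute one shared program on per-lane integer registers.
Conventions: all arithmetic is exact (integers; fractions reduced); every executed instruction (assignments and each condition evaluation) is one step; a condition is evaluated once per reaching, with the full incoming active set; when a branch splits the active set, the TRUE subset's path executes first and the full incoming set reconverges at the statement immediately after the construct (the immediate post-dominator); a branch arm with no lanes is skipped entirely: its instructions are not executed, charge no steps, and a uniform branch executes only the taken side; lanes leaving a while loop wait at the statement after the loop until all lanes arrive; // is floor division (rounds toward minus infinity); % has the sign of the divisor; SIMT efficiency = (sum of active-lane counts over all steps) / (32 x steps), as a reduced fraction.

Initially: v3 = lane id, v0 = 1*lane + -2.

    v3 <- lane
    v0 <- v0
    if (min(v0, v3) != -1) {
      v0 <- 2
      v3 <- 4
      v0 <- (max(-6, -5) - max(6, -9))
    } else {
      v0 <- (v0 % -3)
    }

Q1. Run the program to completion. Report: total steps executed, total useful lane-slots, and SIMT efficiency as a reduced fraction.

Answer: 7 steps, 190 useful, 95/112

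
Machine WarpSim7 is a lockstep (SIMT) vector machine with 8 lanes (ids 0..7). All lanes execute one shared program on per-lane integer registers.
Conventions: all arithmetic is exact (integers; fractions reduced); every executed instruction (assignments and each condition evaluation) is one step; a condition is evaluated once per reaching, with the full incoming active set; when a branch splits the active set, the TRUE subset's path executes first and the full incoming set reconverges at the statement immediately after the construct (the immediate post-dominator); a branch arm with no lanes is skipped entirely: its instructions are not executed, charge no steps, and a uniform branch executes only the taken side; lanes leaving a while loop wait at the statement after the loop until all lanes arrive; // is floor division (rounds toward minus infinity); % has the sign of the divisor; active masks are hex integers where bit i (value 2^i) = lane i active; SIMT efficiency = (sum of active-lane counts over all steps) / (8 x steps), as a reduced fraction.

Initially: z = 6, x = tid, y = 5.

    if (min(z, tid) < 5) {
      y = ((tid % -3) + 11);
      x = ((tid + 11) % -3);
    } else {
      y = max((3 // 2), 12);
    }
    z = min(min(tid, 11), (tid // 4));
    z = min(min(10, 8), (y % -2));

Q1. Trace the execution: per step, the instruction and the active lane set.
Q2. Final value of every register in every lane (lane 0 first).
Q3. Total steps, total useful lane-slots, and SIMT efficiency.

step 0: eval (min(z, tid) < 5)       0xff
step 1: y <- ((tid % -3) + 11)       0x1f
step 2: x <- ((tid + 11) % -3)       0x1f
step 3: y <- max((3 // 2), 12)       0xe0
step 4: z <- min(min(tid, 11), (tid // 4)) 0xff
step 5: z <- min(min(10, 8), (y % -2)) 0xff

Answer: 6 steps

z: -1,-1,0,-1,-1,0,0,0
x: -1,0,-2,-1,0,5,6,7
y: 11,9,10,11,9,12,12,12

steps = 6; useful = 37; efficiency = 37/48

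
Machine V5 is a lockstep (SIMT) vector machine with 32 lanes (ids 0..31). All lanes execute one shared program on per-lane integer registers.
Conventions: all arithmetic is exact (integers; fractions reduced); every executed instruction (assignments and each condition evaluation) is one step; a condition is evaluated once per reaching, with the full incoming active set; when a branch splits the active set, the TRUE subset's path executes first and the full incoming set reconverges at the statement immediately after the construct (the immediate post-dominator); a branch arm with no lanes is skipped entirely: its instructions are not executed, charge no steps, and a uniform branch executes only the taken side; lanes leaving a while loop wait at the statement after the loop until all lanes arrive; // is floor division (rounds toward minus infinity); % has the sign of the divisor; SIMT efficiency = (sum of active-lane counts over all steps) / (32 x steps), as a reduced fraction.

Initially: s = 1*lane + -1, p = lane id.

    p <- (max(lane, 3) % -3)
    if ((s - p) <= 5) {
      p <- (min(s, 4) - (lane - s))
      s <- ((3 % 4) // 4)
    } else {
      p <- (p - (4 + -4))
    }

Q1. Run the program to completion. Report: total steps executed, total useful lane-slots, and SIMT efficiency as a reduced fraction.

Answer: 5 steps, 103 useful, 103/160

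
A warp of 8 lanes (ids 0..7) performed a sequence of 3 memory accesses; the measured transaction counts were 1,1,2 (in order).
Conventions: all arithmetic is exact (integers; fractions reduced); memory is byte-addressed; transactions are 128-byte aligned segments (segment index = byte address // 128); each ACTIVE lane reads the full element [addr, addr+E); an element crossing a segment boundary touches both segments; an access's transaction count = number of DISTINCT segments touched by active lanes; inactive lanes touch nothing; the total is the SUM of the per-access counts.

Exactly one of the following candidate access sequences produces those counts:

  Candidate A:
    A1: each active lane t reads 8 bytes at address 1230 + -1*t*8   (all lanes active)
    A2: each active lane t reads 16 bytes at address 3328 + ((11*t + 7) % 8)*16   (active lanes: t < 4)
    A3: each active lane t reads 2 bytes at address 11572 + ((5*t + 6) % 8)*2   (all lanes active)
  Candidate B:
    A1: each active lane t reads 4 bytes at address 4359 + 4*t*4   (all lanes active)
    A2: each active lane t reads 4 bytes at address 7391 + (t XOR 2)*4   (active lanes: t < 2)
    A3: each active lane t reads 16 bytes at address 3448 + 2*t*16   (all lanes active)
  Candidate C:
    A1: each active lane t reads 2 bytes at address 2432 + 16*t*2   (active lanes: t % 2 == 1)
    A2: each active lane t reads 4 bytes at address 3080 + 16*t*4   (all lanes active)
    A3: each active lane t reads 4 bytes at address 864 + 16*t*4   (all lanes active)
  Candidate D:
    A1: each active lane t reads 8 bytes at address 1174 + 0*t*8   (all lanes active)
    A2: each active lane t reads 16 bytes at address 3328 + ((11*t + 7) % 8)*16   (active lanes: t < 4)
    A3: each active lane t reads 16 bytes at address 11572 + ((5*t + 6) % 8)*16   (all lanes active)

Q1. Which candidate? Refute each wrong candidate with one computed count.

A: A3 gives 1 transaction, not 2
B: A3 gives 3 transactions, not 2
C: A1 gives 2 transactions, not 1
D: all counts match (1,1,2)

Answer: D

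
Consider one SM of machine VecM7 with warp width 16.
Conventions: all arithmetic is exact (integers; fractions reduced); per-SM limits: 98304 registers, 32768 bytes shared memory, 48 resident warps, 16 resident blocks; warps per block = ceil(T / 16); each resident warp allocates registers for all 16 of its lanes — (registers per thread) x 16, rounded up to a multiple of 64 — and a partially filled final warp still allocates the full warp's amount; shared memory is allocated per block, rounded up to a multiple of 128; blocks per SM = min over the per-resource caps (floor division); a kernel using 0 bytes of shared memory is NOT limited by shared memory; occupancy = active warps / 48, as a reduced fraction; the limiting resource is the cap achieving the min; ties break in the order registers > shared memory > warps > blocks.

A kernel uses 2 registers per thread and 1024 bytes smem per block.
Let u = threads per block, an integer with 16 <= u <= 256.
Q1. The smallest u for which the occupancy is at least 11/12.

Answer: u = 33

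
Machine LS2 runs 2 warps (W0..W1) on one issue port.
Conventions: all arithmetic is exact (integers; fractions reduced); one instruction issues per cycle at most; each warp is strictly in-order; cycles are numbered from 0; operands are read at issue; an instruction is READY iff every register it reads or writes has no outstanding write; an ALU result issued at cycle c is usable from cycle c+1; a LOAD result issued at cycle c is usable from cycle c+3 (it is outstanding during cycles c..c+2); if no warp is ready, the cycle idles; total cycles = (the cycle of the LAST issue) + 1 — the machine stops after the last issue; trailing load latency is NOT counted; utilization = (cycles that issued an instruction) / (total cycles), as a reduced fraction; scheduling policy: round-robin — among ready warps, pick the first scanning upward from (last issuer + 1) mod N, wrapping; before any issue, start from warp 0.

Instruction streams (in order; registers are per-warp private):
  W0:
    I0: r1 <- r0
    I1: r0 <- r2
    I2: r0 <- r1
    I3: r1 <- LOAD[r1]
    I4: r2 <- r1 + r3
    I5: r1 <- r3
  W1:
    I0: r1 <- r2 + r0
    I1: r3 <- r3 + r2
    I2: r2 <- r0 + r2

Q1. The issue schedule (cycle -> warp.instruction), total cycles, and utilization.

cycle 0: W0.I0
cycle 1: W1.I0
cycle 2: W0.I1
cycle 3: W1.I1
cycle 4: W0.I2
cycle 5: W1.I2
cycle 6: W0.I3
cycle 7: idle
cycle 8: idle
cycle 9: W0.I4
cycle 10: W0.I5

Answer: 11 cycles, utilization 9/11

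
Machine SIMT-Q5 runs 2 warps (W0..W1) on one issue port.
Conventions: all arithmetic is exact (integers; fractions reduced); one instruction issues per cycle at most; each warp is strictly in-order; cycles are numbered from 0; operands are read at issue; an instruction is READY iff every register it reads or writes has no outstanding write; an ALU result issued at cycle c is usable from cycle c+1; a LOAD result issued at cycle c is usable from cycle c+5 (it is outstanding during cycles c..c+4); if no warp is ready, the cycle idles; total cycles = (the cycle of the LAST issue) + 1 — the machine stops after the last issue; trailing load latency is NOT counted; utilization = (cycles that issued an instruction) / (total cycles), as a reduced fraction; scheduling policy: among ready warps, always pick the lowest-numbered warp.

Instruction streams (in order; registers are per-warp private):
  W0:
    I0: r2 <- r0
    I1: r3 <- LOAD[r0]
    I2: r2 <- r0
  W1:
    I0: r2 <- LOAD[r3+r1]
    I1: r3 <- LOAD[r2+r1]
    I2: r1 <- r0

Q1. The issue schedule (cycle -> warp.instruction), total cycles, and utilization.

cycle 0: W0.I0
cycle 1: W0.I1
cycle 2: W0.I2
cycle 3: W1.I0
cycle 4: idle
cycle 5: idle
cycle 6: idle
cycle 7: idle
cycle 8: W1.I1
cycle 9: W1.I2

Answer: 10 cycles, utilization 3/5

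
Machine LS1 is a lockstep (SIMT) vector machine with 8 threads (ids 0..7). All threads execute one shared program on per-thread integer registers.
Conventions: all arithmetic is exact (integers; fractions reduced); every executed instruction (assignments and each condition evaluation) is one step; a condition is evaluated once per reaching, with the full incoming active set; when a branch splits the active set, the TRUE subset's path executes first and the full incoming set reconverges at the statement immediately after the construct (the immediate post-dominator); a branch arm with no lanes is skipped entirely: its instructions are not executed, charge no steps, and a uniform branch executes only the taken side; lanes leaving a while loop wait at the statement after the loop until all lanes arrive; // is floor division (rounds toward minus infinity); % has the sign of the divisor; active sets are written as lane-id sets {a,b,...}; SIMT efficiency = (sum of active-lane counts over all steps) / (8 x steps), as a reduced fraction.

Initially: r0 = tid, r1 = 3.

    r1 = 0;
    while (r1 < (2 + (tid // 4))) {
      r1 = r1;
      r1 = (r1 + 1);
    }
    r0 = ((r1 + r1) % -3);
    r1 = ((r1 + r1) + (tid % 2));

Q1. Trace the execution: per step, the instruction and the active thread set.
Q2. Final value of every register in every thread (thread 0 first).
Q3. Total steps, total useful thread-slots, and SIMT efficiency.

step 0: r1 <- 0                      {0,1,2,3,4,5,6,7}
step 1: eval (r1 < (2 + (tid // 4))) {0,1,2,3,4,5,6,7}
step 2: r1 <- r1                     {0,1,2,3,4,5,6,7}
step 3: r1 <- (r1 + 1)               {0,1,2,3,4,5,6,7}
step 4: eval (r1 < (2 + (tid // 4))) {0,1,2,3,4,5,6,7}
step 5: r1 <- r1                     {0,1,2,3,4,5,6,7}
step 6: r1 <- (r1 + 1)               {0,1,2,3,4,5,6,7}
step 7: eval (r1 < (2 + (tid // 4))) {0,1,2,3,4,5,6,7}
step 8: r1 <- r1                     {4,5,6,7}
step 9: r1 <- (r1 + 1)               {4,5,6,7}
step 10: eval (r1 < (2 + (tid // 4))) {4,5,6,7}
step 11: r0 <- ((r1 + r1) % -3)       {0,1,2,3,4,5,6,7}
step 12: r1 <- ((r1 + r1) + (tid % 2)) {0,1,2,3,4,5,6,7}

Answer: 13 steps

r0: -2,-2,-2,-2,0,0,0,0
r1: 4,5,4,5,6,7,6,7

steps = 13; useful = 92; efficiency = 92/104 = 23/26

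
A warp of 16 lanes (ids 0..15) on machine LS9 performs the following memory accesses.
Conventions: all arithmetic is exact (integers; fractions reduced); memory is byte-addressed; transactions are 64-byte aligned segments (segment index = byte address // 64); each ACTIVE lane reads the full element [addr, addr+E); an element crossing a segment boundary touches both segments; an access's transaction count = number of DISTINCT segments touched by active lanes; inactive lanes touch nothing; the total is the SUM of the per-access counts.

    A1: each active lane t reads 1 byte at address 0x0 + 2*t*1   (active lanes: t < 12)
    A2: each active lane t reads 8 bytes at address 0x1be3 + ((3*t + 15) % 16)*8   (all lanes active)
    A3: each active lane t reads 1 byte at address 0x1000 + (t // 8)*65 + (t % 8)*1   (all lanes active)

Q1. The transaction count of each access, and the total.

A1: 1 transaction
A2: 3 transactions
A3: 2 transactions

Answer: 1,3,2; total 6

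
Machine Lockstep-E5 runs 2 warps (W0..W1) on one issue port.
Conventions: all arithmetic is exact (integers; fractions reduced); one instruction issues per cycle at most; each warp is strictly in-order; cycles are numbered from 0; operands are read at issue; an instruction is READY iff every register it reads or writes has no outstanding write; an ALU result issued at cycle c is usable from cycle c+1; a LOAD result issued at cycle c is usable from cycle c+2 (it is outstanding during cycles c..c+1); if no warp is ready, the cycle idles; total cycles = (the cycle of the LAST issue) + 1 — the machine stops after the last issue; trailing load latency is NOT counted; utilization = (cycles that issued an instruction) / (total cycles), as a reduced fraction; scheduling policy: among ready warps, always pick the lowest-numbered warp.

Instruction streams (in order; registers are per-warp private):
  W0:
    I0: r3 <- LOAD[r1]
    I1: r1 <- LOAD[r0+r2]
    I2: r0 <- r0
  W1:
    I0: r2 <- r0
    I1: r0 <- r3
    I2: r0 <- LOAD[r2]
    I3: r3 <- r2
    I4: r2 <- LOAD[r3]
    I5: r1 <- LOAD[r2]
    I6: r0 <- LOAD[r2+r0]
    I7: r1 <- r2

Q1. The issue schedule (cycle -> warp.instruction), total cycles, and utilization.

cycle 0: W0.I0
cycle 1: W0.I1
cycle 2: W0.I2
cycle 3: W1.I0
cycle 4: W1.I1
cycle 5: W1.I2
cycle 6: W1.I3
cycle 7: W1.I4
cycle 8: idle
cycle 9: W1.I5
cycle 10: W1.I6
cycle 11: W1.I7

Answer: 12 cycles, utilization 11/12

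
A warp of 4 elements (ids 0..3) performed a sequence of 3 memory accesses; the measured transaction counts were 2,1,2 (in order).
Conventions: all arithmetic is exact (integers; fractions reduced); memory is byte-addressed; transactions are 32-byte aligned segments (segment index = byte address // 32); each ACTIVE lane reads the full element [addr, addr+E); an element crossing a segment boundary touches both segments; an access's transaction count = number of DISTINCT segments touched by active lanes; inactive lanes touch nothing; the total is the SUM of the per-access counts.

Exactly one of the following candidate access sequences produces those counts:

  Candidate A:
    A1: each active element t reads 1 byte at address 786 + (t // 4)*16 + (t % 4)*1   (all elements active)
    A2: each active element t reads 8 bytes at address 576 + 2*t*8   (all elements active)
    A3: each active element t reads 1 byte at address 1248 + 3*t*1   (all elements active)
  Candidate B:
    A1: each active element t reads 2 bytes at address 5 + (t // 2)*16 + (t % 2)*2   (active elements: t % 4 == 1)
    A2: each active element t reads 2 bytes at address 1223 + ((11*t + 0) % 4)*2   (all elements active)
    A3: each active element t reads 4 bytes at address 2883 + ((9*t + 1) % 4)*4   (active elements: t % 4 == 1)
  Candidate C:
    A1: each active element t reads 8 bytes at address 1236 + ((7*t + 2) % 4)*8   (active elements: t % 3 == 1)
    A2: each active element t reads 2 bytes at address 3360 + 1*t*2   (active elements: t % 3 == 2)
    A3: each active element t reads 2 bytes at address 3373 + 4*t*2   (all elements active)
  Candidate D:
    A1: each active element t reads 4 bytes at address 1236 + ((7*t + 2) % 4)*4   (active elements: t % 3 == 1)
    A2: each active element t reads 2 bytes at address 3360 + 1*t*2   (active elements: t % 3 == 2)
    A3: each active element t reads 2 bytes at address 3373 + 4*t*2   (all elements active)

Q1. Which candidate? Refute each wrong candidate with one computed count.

A: A1 gives 1 transaction, not 2
B: A1 gives 1 transaction, not 2
D: A1 gives 1 transaction, not 2
C: all counts match (2,1,2)

Answer: C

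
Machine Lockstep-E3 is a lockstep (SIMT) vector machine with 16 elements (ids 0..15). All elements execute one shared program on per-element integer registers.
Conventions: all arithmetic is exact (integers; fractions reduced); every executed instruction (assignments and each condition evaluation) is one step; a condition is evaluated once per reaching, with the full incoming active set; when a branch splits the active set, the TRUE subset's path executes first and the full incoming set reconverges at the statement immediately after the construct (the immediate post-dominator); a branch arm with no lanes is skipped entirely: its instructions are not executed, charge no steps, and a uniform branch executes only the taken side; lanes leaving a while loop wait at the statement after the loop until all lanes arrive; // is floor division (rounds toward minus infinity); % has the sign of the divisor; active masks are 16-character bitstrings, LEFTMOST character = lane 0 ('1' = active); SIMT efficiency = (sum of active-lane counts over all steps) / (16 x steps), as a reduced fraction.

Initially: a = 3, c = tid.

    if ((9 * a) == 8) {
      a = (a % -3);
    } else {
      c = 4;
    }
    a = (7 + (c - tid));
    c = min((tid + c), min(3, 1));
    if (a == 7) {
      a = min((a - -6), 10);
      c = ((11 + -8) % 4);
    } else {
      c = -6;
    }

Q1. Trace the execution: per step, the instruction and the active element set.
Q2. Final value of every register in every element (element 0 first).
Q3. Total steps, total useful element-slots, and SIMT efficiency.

step 0: eval ((9 * a) == 8)          1111111111111111
step 1: c <- 4                       1111111111111111
step 2: a <- (7 + (c - tid))         1111111111111111
step 3: c <- min((tid + c), min(3, 1)) 1111111111111111
step 4: eval (a == 7)                1111111111111111
step 5: a <- min((a - -6), 10)       0000100000000000
step 6: c <- ((11 + -8) % 4)         0000100000000000
step 7: c <- -6                      1111011111111111

Answer: 8 steps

a: 11,10,9,8,10,6,5,4,3,2,1,0,-1,-2,-3,-4
c: -6,-6,-6,-6,3,-6,-6,-6,-6,-6,-6,-6,-6,-6,-6,-6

steps = 8; useful = 97; efficiency = 97/128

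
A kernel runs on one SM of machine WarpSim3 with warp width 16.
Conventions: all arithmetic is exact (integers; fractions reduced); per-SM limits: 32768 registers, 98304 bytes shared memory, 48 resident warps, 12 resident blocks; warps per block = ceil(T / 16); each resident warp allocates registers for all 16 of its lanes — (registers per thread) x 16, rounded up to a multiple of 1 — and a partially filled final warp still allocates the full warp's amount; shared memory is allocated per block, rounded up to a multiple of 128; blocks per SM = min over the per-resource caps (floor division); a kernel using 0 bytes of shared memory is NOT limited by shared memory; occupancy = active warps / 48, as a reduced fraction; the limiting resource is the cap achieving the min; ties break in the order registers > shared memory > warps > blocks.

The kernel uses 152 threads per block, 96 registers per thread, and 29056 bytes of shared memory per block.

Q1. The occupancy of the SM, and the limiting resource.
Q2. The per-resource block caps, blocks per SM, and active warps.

Answer: occupancy 5/12, limited by registers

registers: 2 blocks
shared memory: 3 blocks
warps: 4 blocks
blocks: 12 blocks

Answer: 2 blocks, 20 active warps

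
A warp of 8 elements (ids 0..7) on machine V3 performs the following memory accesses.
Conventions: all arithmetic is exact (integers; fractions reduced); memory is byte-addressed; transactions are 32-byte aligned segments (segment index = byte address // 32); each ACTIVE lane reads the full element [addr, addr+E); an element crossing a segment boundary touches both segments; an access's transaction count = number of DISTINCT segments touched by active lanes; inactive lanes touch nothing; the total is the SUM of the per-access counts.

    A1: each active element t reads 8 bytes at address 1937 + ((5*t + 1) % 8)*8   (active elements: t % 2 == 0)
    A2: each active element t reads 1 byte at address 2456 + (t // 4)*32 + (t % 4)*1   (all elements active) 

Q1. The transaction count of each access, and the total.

A1: 3 transactions
A2: 2 transactions

Answer: 3,2; total 5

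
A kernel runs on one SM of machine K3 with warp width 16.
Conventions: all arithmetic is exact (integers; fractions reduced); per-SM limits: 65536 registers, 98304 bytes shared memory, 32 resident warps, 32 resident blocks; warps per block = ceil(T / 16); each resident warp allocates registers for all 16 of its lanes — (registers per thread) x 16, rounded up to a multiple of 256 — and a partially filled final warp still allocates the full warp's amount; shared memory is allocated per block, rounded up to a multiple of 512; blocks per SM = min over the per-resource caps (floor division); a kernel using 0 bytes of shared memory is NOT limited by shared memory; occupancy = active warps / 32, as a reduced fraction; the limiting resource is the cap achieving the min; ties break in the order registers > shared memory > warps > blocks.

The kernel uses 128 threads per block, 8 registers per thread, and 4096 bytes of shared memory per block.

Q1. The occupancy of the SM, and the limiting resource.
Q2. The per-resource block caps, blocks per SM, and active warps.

Answer: occupancy 1, limited by warps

registers: 32 blocks
shared memory: 24 blocks
warps: 4 blocks
blocks: 32 blocks

Answer: 4 blocks, 32 active warps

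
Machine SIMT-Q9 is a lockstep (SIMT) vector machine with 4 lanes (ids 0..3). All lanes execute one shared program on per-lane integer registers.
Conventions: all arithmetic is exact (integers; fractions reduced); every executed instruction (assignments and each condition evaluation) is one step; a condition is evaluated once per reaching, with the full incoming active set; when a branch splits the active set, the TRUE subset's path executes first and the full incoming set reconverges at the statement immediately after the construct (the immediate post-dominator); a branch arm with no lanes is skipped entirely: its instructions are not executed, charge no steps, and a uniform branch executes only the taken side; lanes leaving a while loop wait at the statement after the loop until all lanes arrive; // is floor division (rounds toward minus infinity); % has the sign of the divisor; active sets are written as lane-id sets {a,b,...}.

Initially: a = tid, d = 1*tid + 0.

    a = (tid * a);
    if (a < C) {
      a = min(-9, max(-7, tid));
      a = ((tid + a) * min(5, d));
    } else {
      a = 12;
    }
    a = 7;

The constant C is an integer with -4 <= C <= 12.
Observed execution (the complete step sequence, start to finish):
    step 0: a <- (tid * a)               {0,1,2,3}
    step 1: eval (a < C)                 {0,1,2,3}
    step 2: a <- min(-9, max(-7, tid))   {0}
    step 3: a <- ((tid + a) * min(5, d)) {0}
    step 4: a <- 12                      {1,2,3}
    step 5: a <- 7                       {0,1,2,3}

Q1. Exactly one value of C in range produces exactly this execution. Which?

Answer: C = 1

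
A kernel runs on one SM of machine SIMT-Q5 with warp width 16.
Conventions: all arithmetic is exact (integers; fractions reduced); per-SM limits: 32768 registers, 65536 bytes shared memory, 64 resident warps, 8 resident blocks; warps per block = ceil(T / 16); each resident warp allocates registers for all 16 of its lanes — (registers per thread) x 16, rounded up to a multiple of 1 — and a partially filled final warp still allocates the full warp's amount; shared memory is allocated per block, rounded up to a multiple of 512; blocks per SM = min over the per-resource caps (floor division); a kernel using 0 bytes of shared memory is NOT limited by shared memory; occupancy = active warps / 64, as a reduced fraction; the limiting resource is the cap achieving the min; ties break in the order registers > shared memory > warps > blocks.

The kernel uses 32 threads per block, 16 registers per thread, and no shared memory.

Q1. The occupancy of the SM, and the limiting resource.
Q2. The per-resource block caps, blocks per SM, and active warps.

Answer: occupancy 1/4, limited by blocks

registers: 64 blocks
shared memory: no limit (kernel uses none)
warps: 32 blocks
blocks: 8 blocks

Answer: 8 blocks, 16 active warps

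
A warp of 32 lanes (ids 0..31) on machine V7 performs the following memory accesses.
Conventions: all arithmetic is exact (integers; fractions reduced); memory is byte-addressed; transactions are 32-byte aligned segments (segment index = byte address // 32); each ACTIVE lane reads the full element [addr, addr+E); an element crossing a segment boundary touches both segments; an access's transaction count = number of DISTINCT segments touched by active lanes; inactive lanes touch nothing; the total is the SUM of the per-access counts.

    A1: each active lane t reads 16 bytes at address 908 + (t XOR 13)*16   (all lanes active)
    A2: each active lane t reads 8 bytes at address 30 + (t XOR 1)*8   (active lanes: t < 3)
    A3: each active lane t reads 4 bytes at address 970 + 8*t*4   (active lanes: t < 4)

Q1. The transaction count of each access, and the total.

A1: 17 transactions
A2: 2 transactions
A3: 4 transactions

Answer: 17,2,4; total 23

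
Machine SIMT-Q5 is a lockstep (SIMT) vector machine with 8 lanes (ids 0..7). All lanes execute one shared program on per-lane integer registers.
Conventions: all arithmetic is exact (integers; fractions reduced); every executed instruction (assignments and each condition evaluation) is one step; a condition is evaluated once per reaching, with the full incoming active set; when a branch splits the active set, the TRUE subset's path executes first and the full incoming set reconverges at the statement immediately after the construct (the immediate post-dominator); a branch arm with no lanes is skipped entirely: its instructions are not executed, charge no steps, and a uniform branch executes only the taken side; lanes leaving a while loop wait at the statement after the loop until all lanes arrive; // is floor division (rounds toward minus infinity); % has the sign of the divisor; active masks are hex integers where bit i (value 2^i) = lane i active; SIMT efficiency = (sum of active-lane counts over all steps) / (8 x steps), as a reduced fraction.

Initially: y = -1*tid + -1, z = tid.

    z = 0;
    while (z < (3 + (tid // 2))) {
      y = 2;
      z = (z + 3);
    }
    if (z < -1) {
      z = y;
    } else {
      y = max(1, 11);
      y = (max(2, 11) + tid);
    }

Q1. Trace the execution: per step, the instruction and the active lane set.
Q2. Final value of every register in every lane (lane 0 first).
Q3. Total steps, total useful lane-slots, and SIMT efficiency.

step 0: z <- 0                       0xff
step 1: eval (z < (3 + (tid // 2)))  0xff
step 2: y <- 2                       0xff
step 3: z <- (z + 3)                 0xff
step 4: eval (z < (3 + (tid // 2)))  0xff
step 5: y <- 2                       0xfc
step 6: z <- (z + 3)                 0xfc
step 7: eval (z < (3 + (tid // 2)))  0xfc
step 8: eval (z < -1)                0xff
step 9: y <- max(1, 11)              0xff
step 10: y <- (max(2, 11) + tid)      0xff

Answer: 11 steps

y: 11,12,13,14,15,16,17,18
z: 3,3,6,6,6,6,6,6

steps = 11; useful = 82; efficiency = 82/88 = 41/44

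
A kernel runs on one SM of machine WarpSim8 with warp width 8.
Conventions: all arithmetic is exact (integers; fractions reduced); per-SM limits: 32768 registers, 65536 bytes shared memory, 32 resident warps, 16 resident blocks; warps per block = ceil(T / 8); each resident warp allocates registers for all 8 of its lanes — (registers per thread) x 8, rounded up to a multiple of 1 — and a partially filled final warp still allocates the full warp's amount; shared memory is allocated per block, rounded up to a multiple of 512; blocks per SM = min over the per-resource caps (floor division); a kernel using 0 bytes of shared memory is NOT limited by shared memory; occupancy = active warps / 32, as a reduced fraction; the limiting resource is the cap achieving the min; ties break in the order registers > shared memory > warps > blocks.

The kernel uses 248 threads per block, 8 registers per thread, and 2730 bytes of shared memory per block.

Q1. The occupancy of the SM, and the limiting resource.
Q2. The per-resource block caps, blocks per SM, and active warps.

Answer: occupancy 31/32, limited by warps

registers: 16 blocks
shared memory: 21 blocks
warps: 1 block
blocks: 16 blocks

Answer: 1 block, 31 active warps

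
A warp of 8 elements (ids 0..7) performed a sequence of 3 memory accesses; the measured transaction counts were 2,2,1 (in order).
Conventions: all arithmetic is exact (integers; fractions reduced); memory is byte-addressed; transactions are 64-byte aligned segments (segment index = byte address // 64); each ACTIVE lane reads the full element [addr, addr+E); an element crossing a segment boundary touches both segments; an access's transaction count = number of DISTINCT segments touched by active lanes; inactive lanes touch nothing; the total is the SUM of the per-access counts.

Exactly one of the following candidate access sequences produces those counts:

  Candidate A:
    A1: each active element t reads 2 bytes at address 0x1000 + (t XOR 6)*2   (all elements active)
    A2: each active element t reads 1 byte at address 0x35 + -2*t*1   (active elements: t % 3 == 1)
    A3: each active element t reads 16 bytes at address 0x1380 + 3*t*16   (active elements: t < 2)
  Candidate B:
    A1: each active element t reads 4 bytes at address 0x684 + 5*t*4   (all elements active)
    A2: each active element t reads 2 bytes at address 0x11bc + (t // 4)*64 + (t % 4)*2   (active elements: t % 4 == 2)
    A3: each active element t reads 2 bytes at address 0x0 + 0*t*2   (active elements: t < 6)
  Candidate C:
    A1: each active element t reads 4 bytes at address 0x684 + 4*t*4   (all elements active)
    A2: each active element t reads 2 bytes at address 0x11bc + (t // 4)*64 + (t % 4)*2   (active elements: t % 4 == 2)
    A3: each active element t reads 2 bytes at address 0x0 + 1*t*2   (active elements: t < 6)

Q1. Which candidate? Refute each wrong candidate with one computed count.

A: A1 gives 1 transaction, not 2
B: A1 gives 3 transactions, not 2
C: all counts match (2,2,1)

Answer: C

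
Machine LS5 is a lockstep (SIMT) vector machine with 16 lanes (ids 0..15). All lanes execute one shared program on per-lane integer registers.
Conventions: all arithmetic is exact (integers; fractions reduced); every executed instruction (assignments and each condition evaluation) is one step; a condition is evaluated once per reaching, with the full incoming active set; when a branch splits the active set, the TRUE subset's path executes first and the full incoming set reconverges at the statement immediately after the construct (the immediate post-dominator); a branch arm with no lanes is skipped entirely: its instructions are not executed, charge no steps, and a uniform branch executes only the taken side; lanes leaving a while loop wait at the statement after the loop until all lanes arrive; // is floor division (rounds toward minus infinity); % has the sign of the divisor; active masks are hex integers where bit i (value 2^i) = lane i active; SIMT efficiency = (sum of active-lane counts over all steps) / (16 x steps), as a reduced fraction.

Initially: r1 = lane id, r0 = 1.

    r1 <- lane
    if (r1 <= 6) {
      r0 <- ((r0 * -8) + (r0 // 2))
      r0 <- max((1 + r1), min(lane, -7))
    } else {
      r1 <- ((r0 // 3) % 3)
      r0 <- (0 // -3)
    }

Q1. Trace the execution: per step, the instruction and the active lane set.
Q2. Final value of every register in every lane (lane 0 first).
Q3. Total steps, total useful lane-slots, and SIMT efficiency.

step 0: r1 <- lane                   0xffff
step 1: eval (r1 <= 6)               0xffff
step 2: r0 <- ((r0 * -8) + (r0 // 2)) 0x007f
step 3: r0 <- max((1 + r1), min(lane, -7)) 0x007f
step 4: r1 <- ((r0 // 3) % 3)        0xff80
step 5: r0 <- (0 // -3)              0xff80

Answer: 6 steps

r1: 0,1,2,3,4,5,6,0,0,0,0,0,0,0,0,0
r0: 1,2,3,4,5,6,7,0,0,0,0,0,0,0,0,0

steps = 6; useful = 64; efficiency = 64/96 = 2/3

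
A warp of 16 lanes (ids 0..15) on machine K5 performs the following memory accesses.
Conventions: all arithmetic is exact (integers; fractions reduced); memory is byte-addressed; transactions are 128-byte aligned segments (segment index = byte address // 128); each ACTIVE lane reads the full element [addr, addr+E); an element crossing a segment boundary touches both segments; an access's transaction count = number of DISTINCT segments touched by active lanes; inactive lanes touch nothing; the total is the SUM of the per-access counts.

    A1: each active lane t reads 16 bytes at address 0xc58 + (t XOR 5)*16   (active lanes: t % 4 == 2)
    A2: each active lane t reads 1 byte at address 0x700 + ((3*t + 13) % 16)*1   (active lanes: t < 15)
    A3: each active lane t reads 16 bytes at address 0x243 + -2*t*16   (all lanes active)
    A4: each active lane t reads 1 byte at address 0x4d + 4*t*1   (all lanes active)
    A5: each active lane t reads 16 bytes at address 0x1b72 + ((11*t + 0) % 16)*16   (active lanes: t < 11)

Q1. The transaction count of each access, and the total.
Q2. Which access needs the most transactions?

A1: 2 transactions
A2: 1 transaction
A3: 5 transactions
A4: 2 transactions
A5: 3 transactions

Answer: 2,1,5,2,3; total 13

Answer: A3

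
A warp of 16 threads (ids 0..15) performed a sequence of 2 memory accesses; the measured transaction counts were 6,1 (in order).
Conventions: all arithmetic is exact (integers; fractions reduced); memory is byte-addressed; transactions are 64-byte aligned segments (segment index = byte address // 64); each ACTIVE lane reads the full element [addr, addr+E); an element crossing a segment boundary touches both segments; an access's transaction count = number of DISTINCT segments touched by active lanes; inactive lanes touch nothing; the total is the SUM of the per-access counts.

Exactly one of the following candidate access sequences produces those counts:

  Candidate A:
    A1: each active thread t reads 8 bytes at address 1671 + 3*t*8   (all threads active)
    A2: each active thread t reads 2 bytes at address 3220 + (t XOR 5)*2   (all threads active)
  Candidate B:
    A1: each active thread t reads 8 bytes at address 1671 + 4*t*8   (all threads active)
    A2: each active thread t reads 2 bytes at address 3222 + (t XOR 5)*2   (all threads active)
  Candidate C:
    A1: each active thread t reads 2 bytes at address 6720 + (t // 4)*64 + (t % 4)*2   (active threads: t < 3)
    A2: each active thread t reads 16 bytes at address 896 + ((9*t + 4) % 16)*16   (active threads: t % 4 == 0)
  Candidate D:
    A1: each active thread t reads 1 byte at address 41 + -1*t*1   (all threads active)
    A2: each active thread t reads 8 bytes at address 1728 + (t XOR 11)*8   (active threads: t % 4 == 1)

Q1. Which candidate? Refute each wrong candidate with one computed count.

B: A1 gives 8 transactions, not 6
C: A1 gives 1 transaction, not 6
D: A1 gives 1 transaction, not 6
A: all counts match (6,1)

Answer: A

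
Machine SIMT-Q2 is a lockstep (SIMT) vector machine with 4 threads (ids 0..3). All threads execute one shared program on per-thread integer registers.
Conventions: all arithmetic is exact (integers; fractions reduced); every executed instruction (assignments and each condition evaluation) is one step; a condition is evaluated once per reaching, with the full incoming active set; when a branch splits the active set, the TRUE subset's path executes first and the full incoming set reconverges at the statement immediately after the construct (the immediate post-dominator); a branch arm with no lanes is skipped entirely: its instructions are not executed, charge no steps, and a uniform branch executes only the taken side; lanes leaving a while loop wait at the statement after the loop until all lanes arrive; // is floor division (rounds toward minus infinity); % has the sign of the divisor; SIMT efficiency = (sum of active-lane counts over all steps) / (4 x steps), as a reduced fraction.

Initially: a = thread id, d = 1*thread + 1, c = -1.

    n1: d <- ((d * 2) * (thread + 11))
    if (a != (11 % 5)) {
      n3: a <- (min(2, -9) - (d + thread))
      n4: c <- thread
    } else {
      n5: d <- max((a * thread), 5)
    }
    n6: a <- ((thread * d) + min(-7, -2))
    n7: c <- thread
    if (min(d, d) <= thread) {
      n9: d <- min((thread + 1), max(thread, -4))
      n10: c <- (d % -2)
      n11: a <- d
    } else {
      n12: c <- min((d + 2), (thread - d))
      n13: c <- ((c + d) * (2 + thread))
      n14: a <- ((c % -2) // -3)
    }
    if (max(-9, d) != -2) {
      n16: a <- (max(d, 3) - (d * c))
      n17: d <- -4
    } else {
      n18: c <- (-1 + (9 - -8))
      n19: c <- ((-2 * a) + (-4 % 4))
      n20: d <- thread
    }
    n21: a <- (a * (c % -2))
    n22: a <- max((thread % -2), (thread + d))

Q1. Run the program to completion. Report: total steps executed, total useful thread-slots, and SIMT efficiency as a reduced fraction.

Answer: 16 steps, 59 useful, 59/64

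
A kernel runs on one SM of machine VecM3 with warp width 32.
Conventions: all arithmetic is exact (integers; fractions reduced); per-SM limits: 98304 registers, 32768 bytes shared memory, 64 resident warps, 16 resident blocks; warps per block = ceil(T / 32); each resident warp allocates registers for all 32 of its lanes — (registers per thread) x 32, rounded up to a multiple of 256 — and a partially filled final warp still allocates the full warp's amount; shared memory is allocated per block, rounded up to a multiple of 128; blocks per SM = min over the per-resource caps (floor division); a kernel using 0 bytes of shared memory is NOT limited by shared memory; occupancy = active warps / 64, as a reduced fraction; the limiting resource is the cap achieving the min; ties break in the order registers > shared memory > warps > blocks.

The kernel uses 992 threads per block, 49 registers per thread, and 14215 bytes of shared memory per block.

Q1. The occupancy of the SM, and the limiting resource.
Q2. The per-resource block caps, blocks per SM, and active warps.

Answer: occupancy 31/64, limited by registers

registers: 1 block
shared memory: 2 blocks
warps: 2 blocks
blocks: 16 blocks

Answer: 1 block, 31 active warps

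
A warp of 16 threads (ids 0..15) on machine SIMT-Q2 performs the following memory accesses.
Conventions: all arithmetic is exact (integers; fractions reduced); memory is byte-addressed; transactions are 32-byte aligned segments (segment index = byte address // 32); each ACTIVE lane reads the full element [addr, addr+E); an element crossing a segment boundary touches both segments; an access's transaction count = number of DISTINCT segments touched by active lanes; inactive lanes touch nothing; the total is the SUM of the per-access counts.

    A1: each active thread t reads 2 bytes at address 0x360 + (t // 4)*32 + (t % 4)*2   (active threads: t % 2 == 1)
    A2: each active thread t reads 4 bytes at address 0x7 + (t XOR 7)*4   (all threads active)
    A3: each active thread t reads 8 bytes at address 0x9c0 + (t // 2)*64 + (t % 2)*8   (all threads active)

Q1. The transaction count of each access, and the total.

A1: 4 transactions
A2: 3 transactions
A3: 8 transactions

Answer: 4,3,8; total 15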